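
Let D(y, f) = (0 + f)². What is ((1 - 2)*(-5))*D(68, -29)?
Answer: 4205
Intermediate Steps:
D(y, f) = f²
((1 - 2)*(-5))*D(68, -29) = ((1 - 2)*(-5))*(-29)² = -1*(-5)*841 = 5*841 = 4205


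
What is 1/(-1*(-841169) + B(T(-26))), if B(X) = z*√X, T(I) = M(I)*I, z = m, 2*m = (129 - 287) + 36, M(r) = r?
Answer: 1/839583 ≈ 1.1911e-6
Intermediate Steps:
m = -61 (m = ((129 - 287) + 36)/2 = (-158 + 36)/2 = (½)*(-122) = -61)
z = -61
T(I) = I² (T(I) = I*I = I²)
B(X) = -61*√X
1/(-1*(-841169) + B(T(-26))) = 1/(-1*(-841169) - 61*√((-26)²)) = 1/(841169 - 61*√676) = 1/(841169 - 61*26) = 1/(841169 - 1586) = 1/839583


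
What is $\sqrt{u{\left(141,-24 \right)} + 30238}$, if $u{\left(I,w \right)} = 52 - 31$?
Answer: $\sqrt{30259} \approx 173.95$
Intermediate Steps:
$u{\left(I,w \right)} = 21$
$\sqrt{u{\left(141,-24 \right)} + 30238} = \sqrt{21 + 30238} = \sqrt{30259}$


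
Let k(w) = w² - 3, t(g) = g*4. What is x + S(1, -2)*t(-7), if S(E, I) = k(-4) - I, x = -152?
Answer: -572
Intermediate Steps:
t(g) = 4*g
k(w) = -3 + w²
S(E, I) = 13 - I (S(E, I) = (-3 + (-4)²) - I = (-3 + 16) - I = 13 - I)
x + S(1, -2)*t(-7) = -152 + (13 - 1*(-2))*(4*(-7)) = -152 + (13 + 2)*(-28) = -152 + 15*(-28) = -152 - 420 = -572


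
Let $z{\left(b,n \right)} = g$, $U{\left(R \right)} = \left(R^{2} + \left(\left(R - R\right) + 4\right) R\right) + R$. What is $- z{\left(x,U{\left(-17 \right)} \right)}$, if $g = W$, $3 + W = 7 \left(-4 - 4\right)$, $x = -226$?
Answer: $59$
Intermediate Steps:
$U{\left(R \right)} = R^{2} + 5 R$ ($U{\left(R \right)} = \left(R^{2} + \left(0 + 4\right) R\right) + R = \left(R^{2} + 4 R\right) + R = R^{2} + 5 R$)
$W = -59$ ($W = -3 + 7 \left(-4 - 4\right) = -3 + 7 \left(-8\right) = -3 - 56 = -59$)
$g = -59$
$z{\left(b,n \right)} = -59$
$- z{\left(x,U{\left(-17 \right)} \right)} = \left(-1\right) \left(-59\right) = 59$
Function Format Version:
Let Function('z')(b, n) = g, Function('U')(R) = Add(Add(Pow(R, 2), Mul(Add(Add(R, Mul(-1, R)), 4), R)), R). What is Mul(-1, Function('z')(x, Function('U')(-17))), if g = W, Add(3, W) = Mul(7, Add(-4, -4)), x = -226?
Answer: 59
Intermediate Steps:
Function('U')(R) = Add(Pow(R, 2), Mul(5, R)) (Function('U')(R) = Add(Add(Pow(R, 2), Mul(Add(0, 4), R)), R) = Add(Add(Pow(R, 2), Mul(4, R)), R) = Add(Pow(R, 2), Mul(5, R)))
W = -59 (W = Add(-3, Mul(7, Add(-4, -4))) = Add(-3, Mul(7, -8)) = Add(-3, -56) = -59)
g = -59
Function('z')(b, n) = -59
Mul(-1, Function('z')(x, Function('U')(-17))) = Mul(-1, -59) = 59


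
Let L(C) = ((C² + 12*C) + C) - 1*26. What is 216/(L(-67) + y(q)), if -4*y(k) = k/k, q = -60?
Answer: 288/4789 ≈ 0.060138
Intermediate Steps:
y(k) = -¼ (y(k) = -k/(4*k) = -¼*1 = -¼)
L(C) = -26 + C² + 13*C (L(C) = (C² + 13*C) - 26 = -26 + C² + 13*C)
216/(L(-67) + y(q)) = 216/((-26 + (-67)² + 13*(-67)) - ¼) = 216/((-26 + 4489 - 871) - ¼) = 216/(3592 - ¼) = 216/(14367/4) = 216*(4/14367) = 288/4789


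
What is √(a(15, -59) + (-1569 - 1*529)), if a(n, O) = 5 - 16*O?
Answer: I*√1149 ≈ 33.897*I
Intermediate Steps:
√(a(15, -59) + (-1569 - 1*529)) = √((5 - 16*(-59)) + (-1569 - 1*529)) = √((5 + 944) + (-1569 - 529)) = √(949 - 2098) = √(-1149) = I*√1149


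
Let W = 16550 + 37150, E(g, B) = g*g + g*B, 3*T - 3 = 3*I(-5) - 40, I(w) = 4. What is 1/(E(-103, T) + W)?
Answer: 3/195502 ≈ 1.5345e-5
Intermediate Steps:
T = -25/3 (T = 1 + (3*4 - 40)/3 = 1 + (12 - 40)/3 = 1 + (⅓)*(-28) = 1 - 28/3 = -25/3 ≈ -8.3333)
E(g, B) = g² + B*g
W = 53700
1/(E(-103, T) + W) = 1/(-103*(-25/3 - 103) + 53700) = 1/(-103*(-334/3) + 53700) = 1/(34402/3 + 53700) = 1/(195502/3) = 3/195502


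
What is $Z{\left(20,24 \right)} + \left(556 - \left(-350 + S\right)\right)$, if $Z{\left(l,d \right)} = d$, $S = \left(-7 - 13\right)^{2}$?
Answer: $530$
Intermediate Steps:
$S = 400$ ($S = \left(-20\right)^{2} = 400$)
$Z{\left(20,24 \right)} + \left(556 - \left(-350 + S\right)\right) = 24 + \left(556 + \left(350 - 400\right)\right) = 24 + \left(556 - 50\right) = 24 + 506 = 530$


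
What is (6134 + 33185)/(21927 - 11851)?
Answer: 39319/10076 ≈ 3.9022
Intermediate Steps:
(6134 + 33185)/(21927 - 11851) = 39319/10076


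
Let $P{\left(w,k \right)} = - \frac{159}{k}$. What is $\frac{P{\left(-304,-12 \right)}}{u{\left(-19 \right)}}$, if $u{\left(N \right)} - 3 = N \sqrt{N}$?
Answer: $\frac{159}{27472} + \frac{1007 i \sqrt{19}}{27472} \approx 0.0057877 + 0.15978 i$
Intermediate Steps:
$u{\left(N \right)} = 3 + N^{\frac{3}{2}}$ ($u{\left(N \right)} = 3 + N \sqrt{N} = 3 + N^{\frac{3}{2}}$)
$\frac{P{\left(-304,-12 \right)}}{u{\left(-19 \right)}} = \frac{\left(-159\right) \frac{1}{-12}}{3 + \left(-19\right)^{\frac{3}{2}}} = \frac{\left(-159\right) \left(- \frac{1}{12}\right)}{3 - 19 i \sqrt{19}} = \frac{53}{4 \left(3 - 19 i \sqrt{19}\right)}$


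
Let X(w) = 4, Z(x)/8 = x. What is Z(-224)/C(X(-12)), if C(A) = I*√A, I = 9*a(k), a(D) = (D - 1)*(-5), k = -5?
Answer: -448/135 ≈ -3.3185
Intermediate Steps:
Z(x) = 8*x
a(D) = 5 - 5*D (a(D) = (-1 + D)*(-5) = 5 - 5*D)
I = 270 (I = 9*(5 - 5*(-5)) = 9*(5 + 25) = 9*30 = 270)
C(A) = 270*√A
Z(-224)/C(X(-12)) = (8*(-224))/((270*√4)) = -1792/(270*2) = -1792/540 = -1792*1/540 = -448/135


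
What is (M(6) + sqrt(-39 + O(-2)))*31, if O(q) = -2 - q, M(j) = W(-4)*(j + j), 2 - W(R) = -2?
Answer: 1488 + 31*I*sqrt(39) ≈ 1488.0 + 193.59*I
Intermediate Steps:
W(R) = 4 (W(R) = 2 - 1*(-2) = 2 + 2 = 4)
M(j) = 8*j (M(j) = 4*(j + j) = 4*(2*j) = 8*j)
(M(6) + sqrt(-39 + O(-2)))*31 = (8*6 + sqrt(-39 + (-2 - 1*(-2))))*31 = (48 + sqrt(-39 + (-2 + 2)))*31 = (48 + sqrt(-39 + 0))*31 = (48 + sqrt(-39))*31 = (48 + I*sqrt(39))*31 = 1488 + 31*I*sqrt(39)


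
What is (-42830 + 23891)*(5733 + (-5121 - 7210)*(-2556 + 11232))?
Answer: 2026056777597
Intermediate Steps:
(-42830 + 23891)*(5733 + (-5121 - 7210)*(-2556 + 11232)) = -18939*(5733 - 12331*8676) = -18939*(5733 - 106983756) = -18939*(-106978023) = 2026056777597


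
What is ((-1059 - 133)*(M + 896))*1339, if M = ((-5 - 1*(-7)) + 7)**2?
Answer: -1559377976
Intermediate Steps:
M = 81 (M = ((-5 + 7) + 7)**2 = (2 + 7)**2 = 9**2 = 81)
((-1059 - 133)*(M + 896))*1339 = ((-1059 - 133)*(81 + 896))*1339 = -1192*977*1339 = -1164584*1339 = -1559377976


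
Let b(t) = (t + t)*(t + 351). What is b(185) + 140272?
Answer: 338592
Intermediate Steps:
b(t) = 2*t*(351 + t) (b(t) = (2*t)*(351 + t) = 2*t*(351 + t))
b(185) + 140272 = 2*185*(351 + 185) + 140272 = 2*185*536 + 140272 = 198320 + 140272 = 338592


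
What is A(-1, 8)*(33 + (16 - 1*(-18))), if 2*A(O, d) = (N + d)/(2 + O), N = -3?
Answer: 335/2 ≈ 167.50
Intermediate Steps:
A(O, d) = (-3 + d)/(2*(2 + O)) (A(O, d) = ((-3 + d)/(2 + O))/2 = (-3 + d)/(2*(2 + O)))
A(-1, 8)*(33 + (16 - 1*(-18))) = ((-3 + 8)/(2*(2 - 1)))*(33 + (16 - 1*(-18))) = ((½)*5/1)*(33 + (16 + 18)) = ((½)*1*5)*(33 + 34) = (5/2)*67 = 335/2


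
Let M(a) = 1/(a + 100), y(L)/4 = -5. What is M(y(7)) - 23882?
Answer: -1910559/80 ≈ -23882.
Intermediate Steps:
y(L) = -20 (y(L) = 4*(-5) = -20)
M(a) = 1/(100 + a)
M(y(7)) - 23882 = 1/(100 - 20) - 23882 = 1/80 - 23882 = -1910559/80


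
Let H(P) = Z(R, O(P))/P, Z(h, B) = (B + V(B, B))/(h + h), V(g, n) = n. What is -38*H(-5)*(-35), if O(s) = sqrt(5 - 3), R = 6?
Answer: -133*sqrt(2)/3 ≈ -62.697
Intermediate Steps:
O(s) = sqrt(2)
Z(h, B) = B/h (Z(h, B) = (B + B)/(h + h) = (2*B)/((2*h)) = (2*B)*(1/(2*h)) = B/h)
H(P) = sqrt(2)/(6*P) (H(P) = (sqrt(2)/6)/P = sqrt(2)/(6*P))
-38*H(-5)*(-35) = -19*sqrt(2)/(3*(-5))*(-35) = -19*sqrt(2)*(-1)/(3*5)*(-35) = -(-19)*sqrt(2)/15*(-35) = (19*sqrt(2)/15)*(-35) = -133*sqrt(2)/3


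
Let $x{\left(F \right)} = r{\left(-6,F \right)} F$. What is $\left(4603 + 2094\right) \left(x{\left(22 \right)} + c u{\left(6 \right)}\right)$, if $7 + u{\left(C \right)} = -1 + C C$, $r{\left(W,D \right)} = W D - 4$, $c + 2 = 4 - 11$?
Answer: $-21725068$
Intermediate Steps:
$c = -9$ ($c = -2 + \left(4 - 11\right) = -2 - 7 = -9$)
$r{\left(W,D \right)} = -4 + D W$ ($r{\left(W,D \right)} = D W - 4 = -4 + D W$)
$x{\left(F \right)} = F \left(-4 - 6 F\right)$ ($x{\left(F \right)} = \left(-4 + F \left(-6\right)\right) F = \left(-4 - 6 F\right) F = F \left(-4 - 6 F\right)$)
$u{\left(C \right)} = -8 + C^{2}$ ($u{\left(C \right)} = -7 + \left(-1 + C C\right) = -7 + \left(-1 + C^{2}\right) = -8 + C^{2}$)
$\left(4603 + 2094\right) \left(x{\left(22 \right)} + c u{\left(6 \right)}\right) = \left(4603 + 2094\right) \left(2 \cdot 22 \left(-2 - 66\right) - 9 \left(-8 + 6^{2}\right)\right) = 6697 \left(2 \cdot 22 \left(-2 - 66\right) - 9 \left(-8 + 36\right)\right) = 6697 \left(2 \cdot 22 \left(-68\right) - 252\right) = 6697 \left(-2992 - 252\right) = 6697 \left(-3244\right) = -21725068$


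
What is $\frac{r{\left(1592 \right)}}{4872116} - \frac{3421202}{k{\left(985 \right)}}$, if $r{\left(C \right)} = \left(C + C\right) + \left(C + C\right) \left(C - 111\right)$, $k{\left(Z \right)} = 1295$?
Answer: $- \frac{4165595575618}{1577347555} \approx -2640.9$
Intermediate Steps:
$r{\left(C \right)} = 2 C + 2 C \left(-111 + C\right)$
$\frac{r{\left(1592 \right)}}{4872116} - \frac{3421202}{k{\left(985 \right)}} = \frac{2 \cdot 1592 \left(-110 + 1592\right)}{4872116} - \frac{3421202}{1295} = 2 \cdot 1592 \cdot 1482 \cdot \frac{1}{4872116} - \frac{3421202}{1295} = 4718688 \cdot \frac{1}{4872116} - \frac{3421202}{1295} = \frac{1179672}{1218029} - \frac{3421202}{1295} = - \frac{4165595575618}{1577347555}$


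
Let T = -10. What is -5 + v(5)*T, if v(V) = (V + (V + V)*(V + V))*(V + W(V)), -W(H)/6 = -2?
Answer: -17855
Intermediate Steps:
W(H) = 12 (W(H) = -6*(-2) = 12)
v(V) = (12 + V)*(V + 4*V²) (v(V) = (V + (V + V)*(V + V))*(V + 12) = (V + (2*V)*(2*V))*(12 + V) = (V + 4*V²)*(12 + V) = (12 + V)*(V + 4*V²))
-5 + v(5)*T = -5 + (5*(12 + 4*5² + 49*5))*(-10) = -5 + (5*(12 + 4*25 + 245))*(-10) = -5 + (5*(12 + 100 + 245))*(-10) = -5 + (5*357)*(-10) = -5 + 1785*(-10) = -5 - 17850 = -17855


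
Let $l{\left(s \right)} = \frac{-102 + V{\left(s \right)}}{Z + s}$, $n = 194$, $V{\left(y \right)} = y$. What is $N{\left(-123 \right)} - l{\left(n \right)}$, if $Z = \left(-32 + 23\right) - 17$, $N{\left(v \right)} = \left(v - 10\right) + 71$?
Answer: $- \frac{2627}{42} \approx -62.548$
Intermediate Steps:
$N{\left(v \right)} = 61 + v$ ($N{\left(v \right)} = \left(-10 + v\right) + 71 = 61 + v$)
$Z = -26$ ($Z = -9 - 17 = -26$)
$l{\left(s \right)} = \frac{-102 + s}{-26 + s}$
$N{\left(-123 \right)} - l{\left(n \right)} = \left(61 - 123\right) - \frac{-102 + 194}{-26 + 194} = -62 - \frac{1}{168} \cdot 92 = -62 - \frac{23}{42} = - \frac{2627}{42}$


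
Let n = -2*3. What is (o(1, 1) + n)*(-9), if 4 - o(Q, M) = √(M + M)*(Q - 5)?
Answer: 18 - 36*√2 ≈ -32.912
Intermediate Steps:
n = -6
o(Q, M) = 4 - √2*√M*(-5 + Q) (o(Q, M) = 4 - √(M + M)*(Q - 5) = 4 - √(2*M)*(-5 + Q) = 4 - √2*√M*(-5 + Q))
(o(1, 1) + n)*(-9) = ((4 + 5*√2*√1 - 1*1*√2*√1) - 6)*(-9) = ((4 + 5*√2*1 - 1*1*√2*1) - 6)*(-9) = ((4 + 5*√2 - √2) - 6)*(-9) = ((4 + 4*√2) - 6)*(-9) = (-2 + 4*√2)*(-9) = 18 - 36*√2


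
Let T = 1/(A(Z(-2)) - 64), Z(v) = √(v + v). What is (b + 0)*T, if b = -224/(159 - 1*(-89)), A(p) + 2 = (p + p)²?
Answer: 14/1271 ≈ 0.011015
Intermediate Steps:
Z(v) = √2*√v (Z(v) = √(2*v) = √2*√v)
A(p) = -2 + 4*p² (A(p) = -2 + (p + p)² = -2 + (2*p)² = -2 + 4*p²)
b = -28/31 (b = -224/(159 + 89) = -224/248 = -224*1/248 = -28/31 ≈ -0.90323)
T = -1/82 (T = 1/((-2 + 4*(√2*√(-2))²) - 64) = 1/((-2 + 4*(√2*(I*√2))²) - 64) = 1/((-2 + 4*(2*I)²) - 64) = 1/((-2 + 4*(-4)) - 64) = 1/((-2 - 16) - 64) = 1/(-18 - 64) = 1/(-82) = -1/82 ≈ -0.012195)
(b + 0)*T = (-28/31 + 0)*(-1/82) = -28/31*(-1/82) = 14/1271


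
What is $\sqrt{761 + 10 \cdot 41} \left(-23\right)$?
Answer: $- 23 \sqrt{1171} \approx -787.06$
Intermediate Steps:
$\sqrt{761 + 10 \cdot 41} \left(-23\right) = \sqrt{761 + 410} \left(-23\right) = \sqrt{1171} \left(-23\right) = - 23 \sqrt{1171}$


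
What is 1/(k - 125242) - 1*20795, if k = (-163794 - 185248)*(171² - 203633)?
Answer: -1265791800181489/60870007222 ≈ -20795.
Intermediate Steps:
k = 60870132464 (k = -349042*(29241 - 203633) = -349042*(-174392) = 60870132464)
1/(k - 125242) - 1*20795 = 1/(60870132464 - 125242) - 1*20795 = 1/60870007222 - 20795 = -1265791800181489/60870007222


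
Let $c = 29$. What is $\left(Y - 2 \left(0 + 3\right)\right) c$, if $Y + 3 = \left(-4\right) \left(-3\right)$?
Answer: $87$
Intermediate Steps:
$Y = 9$ ($Y = -3 - -12 = -3 + 12 = 9$)
$\left(Y - 2 \left(0 + 3\right)\right) c = \left(9 - 2 \left(0 + 3\right)\right) 29 = \left(9 - 6\right) 29 = 3 \cdot 29 = 87$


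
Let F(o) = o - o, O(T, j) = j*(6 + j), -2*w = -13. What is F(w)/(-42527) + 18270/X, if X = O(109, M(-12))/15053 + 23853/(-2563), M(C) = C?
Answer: -234957309510/119624891 ≈ -1964.1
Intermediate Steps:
w = 13/2 (w = -1/2*(-13) = 13/2 ≈ 6.5000)
X = -358874673/38580839 (X = -12*(6 - 12)/15053 + 23853/(-2563) = -12*(-6)*(1/15053) + 23853*(-1/2563) = 72*(1/15053) - 23853/2563 = 72/15053 - 23853/2563 = -358874673/38580839 ≈ -9.3019)
F(o) = 0
F(w)/(-42527) + 18270/X = 0/(-42527) + 18270/(-358874673/38580839) = 0*(-1/42527) + 18270*(-38580839/358874673) = 0 - 234957309510/119624891 = -234957309510/119624891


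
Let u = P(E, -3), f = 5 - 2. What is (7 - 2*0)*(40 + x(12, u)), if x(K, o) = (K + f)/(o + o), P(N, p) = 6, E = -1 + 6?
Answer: 1155/4 ≈ 288.75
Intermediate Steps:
E = 5
f = 3
u = 6
x(K, o) = (3 + K)/(2*o) (x(K, o) = (K + 3)/(o + o) = (3 + K)/((2*o)) = (3 + K)*(1/(2*o)) = (3 + K)/(2*o))
(7 - 2*0)*(40 + x(12, u)) = (7 - 2*0)*(40 + (½)*(3 + 12)/6) = (7 + 0)*(40 + (½)*(⅙)*15) = 7*(40 + 5/4) = 7*(165/4) = 1155/4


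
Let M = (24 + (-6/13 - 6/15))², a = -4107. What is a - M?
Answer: -19614091/4225 ≈ -4642.4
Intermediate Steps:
M = 2262016/4225 (M = (24 + (-6*1/13 - 6*1/15))² = (24 + (-6/13 - ⅖))² = (24 - 56/65)² = (1504/65)² = 2262016/4225 ≈ 535.39)
a - M = -4107 - 1*2262016/4225 = -4107 - 2262016/4225 = -19614091/4225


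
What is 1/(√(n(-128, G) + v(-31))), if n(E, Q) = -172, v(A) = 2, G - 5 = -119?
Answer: -I*√170/170 ≈ -0.076697*I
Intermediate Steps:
G = -114 (G = 5 - 119 = -114)
1/(√(n(-128, G) + v(-31))) = 1/(√(-172 + 2)) = 1/(√(-170)) = 1/(I*√170) = -I*√170/170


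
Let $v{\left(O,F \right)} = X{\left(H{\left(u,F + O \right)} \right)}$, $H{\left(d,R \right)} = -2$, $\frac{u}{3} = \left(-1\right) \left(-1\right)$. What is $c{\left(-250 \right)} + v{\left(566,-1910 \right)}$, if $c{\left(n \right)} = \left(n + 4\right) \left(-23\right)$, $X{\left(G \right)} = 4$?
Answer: $5662$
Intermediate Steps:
$u = 3$ ($u = 3 \left(\left(-1\right) \left(-1\right)\right) = 3 \cdot 1 = 3$)
$v{\left(O,F \right)} = 4$
$c{\left(n \right)} = -92 - 23 n$ ($c{\left(n \right)} = \left(4 + n\right) \left(-23\right) = -92 - 23 n$)
$c{\left(-250 \right)} + v{\left(566,-1910 \right)} = \left(-92 - -5750\right) + 4 = \left(-92 + 5750\right) + 4 = 5658 + 4 = 5662$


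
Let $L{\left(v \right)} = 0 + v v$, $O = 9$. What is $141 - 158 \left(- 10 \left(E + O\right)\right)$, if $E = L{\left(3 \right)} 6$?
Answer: $99681$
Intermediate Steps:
$L{\left(v \right)} = v^{2}$ ($L{\left(v \right)} = 0 + v^{2} = v^{2}$)
$E = 54$ ($E = 3^{2} \cdot 6 = 9 \cdot 6 = 54$)
$141 - 158 \left(- 10 \left(E + O\right)\right) = 141 - 158 \left(- 10 \left(54 + 9\right)\right) = 141 - 158 \left(\left(-10\right) 63\right) = 141 - -99540 = 141 + 99540 = 99681$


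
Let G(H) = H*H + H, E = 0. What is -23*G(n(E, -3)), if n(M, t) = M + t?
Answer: -138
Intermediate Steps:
G(H) = H + H**2 (G(H) = H**2 + H = H + H**2)
-23*G(n(E, -3)) = -23*(0 - 3)*(1 + (0 - 3)) = -(-69)*(1 - 3) = -(-69)*(-2) = -23*6 = -138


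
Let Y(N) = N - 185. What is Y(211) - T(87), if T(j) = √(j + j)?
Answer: 26 - √174 ≈ 12.809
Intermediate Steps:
Y(N) = -185 + N
T(j) = √2*√j (T(j) = √(2*j) = √2*√j)
Y(211) - T(87) = (-185 + 211) - √2*√87 = 26 - √174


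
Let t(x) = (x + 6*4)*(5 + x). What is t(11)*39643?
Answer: 22200080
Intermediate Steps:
t(x) = (5 + x)*(24 + x) (t(x) = (x + 24)*(5 + x) = (24 + x)*(5 + x) = (5 + x)*(24 + x))
t(11)*39643 = (120 + 11**2 + 29*11)*39643 = (120 + 121 + 319)*39643 = 560*39643 = 22200080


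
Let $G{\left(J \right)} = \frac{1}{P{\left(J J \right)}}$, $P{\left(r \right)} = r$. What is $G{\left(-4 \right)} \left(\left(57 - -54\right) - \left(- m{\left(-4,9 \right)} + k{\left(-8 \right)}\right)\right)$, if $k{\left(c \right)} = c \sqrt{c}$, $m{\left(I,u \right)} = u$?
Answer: $\frac{15}{2} + i \sqrt{2} \approx 7.5 + 1.4142 i$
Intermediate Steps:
$G{\left(J \right)} = \frac{1}{J^{2}}$ ($G{\left(J \right)} = \frac{1}{J J} = \frac{1}{J^{2}}$)
$k{\left(c \right)} = c^{\frac{3}{2}}$
$G{\left(-4 \right)} \left(\left(57 - -54\right) - \left(- m{\left(-4,9 \right)} + k{\left(-8 \right)}\right)\right) = \frac{\left(57 - -54\right) + \left(9 - \left(-8\right)^{\frac{3}{2}}\right)}{16} = \frac{\left(57 + 54\right) + \left(9 - - 16 i \sqrt{2}\right)}{16} = \frac{111 + \left(9 + 16 i \sqrt{2}\right)}{16} = \frac{120 + 16 i \sqrt{2}}{16} = \frac{15}{2} + i \sqrt{2}$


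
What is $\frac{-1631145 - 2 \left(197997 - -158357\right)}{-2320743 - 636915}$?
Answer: $\frac{2343853}{2957658} \approx 0.79247$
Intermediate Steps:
$\frac{-1631145 - 2 \left(197997 - -158357\right)}{-2320743 - 636915} = \frac{-1631145 - 2 \left(197997 + 158357\right)}{-2957658} = \left(-1631145 - 712708\right) \left(- \frac{1}{2957658}\right) = \left(-2343853\right) \left(- \frac{1}{2957658}\right) = \frac{2343853}{2957658}$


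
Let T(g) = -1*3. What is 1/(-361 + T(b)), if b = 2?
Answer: -1/364 ≈ -0.0027473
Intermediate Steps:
T(g) = -3
1/(-361 + T(b)) = 1/(-361 - 3) = 1/(-364) = -1/364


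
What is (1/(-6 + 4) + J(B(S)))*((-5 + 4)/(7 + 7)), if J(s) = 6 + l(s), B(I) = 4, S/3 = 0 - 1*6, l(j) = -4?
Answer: -3/28 ≈ -0.10714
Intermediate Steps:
S = -18 (S = 3*(0 - 1*6) = 3*(0 - 6) = 3*(-6) = -18)
J(s) = 2 (J(s) = 6 - 4 = 2)
(1/(-6 + 4) + J(B(S)))*((-5 + 4)/(7 + 7)) = (1/(-6 + 4) + 2)*((-5 + 4)/(7 + 7)) = (1/(-2) + 2)*(-1/14) = (-½ + 2)*(-1*1/14) = (3/2)*(-1/14) = -3/28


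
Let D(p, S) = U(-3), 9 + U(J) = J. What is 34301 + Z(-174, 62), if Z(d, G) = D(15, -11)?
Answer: 34289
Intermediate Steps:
U(J) = -9 + J
D(p, S) = -12 (D(p, S) = -9 - 3 = -12)
Z(d, G) = -12
34301 + Z(-174, 62) = 34301 - 12 = 34289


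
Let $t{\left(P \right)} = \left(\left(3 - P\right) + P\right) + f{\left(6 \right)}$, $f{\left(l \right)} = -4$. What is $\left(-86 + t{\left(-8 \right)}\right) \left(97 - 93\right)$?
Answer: $-348$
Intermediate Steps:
$t{\left(P \right)} = -1$ ($t{\left(P \right)} = \left(\left(3 - P\right) + P\right) - 4 = 3 - 4 = -1$)
$\left(-86 + t{\left(-8 \right)}\right) \left(97 - 93\right) = \left(-86 - 1\right) \left(97 - 93\right) = \left(-87\right) 4 = -348$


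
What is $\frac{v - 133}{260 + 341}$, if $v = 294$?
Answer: $\frac{161}{601} \approx 0.26789$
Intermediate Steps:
$\frac{v - 133}{260 + 341} = \frac{294 - 133}{260 + 341} = \frac{161}{601}$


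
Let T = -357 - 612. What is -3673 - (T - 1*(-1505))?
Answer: -4209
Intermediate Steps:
T = -969
-3673 - (T - 1*(-1505)) = -3673 - (-969 - 1*(-1505)) = -3673 - (-969 + 1505) = -3673 - 1*536 = -3673 - 536 = -4209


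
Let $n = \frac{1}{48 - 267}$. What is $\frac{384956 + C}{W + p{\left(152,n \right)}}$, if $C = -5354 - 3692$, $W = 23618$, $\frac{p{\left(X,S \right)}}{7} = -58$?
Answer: $\frac{187955}{11606} \approx 16.195$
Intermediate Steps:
$n = - \frac{1}{219}$ ($n = \frac{1}{-219} = - \frac{1}{219} \approx -0.0045662$)
$p{\left(X,S \right)} = -406$ ($p{\left(X,S \right)} = 7 \left(-58\right) = -406$)
$C = -9046$
$\frac{384956 + C}{W + p{\left(152,n \right)}} = \frac{384956 - 9046}{23618 - 406} = \frac{375910}{23212} = 375910 \cdot \frac{1}{23212} = \frac{187955}{11606}$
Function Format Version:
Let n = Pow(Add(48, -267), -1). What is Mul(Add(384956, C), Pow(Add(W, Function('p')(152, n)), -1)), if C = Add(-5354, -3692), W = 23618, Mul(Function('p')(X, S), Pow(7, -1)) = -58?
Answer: Rational(187955, 11606) ≈ 16.195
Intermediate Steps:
n = Rational(-1, 219) (n = Pow(-219, -1) = Rational(-1, 219) ≈ -0.0045662)
Function('p')(X, S) = -406 (Function('p')(X, S) = Mul(7, -58) = -406)
C = -9046
Mul(Add(384956, C), Pow(Add(W, Function('p')(152, n)), -1)) = Mul(Add(384956, -9046), Pow(Add(23618, -406), -1)) = Mul(375910, Pow(23212, -1)) = Mul(375910, Rational(1, 23212)) = Rational(187955, 11606)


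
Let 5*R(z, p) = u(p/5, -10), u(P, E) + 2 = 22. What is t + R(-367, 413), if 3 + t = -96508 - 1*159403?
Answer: -255910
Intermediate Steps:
u(P, E) = 20 (u(P, E) = -2 + 22 = 20)
R(z, p) = 4 (R(z, p) = (⅕)*20 = 4)
t = -255914 (t = -3 + (-96508 - 1*159403) = -3 + (-96508 - 159403) = -3 - 255911 = -255914)
t + R(-367, 413) = -255914 + 4 = -255910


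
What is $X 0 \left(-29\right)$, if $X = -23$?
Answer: $0$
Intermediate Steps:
$X 0 \left(-29\right) = \left(-23\right) 0 \left(-29\right) = 0 \left(-29\right) = 0$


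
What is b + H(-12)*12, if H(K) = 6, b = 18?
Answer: 90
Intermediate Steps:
b + H(-12)*12 = 18 + 6*12 = 18 + 72 = 90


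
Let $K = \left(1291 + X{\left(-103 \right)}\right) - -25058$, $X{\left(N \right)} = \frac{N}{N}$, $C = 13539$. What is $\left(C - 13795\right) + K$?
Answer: $26094$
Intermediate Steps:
$X{\left(N \right)} = 1$
$K = 26350$ ($K = \left(1291 + 1\right) - -25058 = 1292 + 25058 = 26350$)
$\left(C - 13795\right) + K = \left(13539 - 13795\right) + 26350 = -256 + 26350 = 26094$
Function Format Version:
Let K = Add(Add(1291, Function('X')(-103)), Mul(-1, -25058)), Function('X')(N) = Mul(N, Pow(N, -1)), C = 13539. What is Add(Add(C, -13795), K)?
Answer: 26094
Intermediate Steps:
Function('X')(N) = 1
K = 26350 (K = Add(Add(1291, 1), Mul(-1, -25058)) = Add(1292, 25058) = 26350)
Add(Add(C, -13795), K) = Add(Add(13539, -13795), 26350) = Add(-256, 26350) = 26094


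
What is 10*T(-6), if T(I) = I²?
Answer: 360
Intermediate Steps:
10*T(-6) = 10*(-6)² = 10*36 = 360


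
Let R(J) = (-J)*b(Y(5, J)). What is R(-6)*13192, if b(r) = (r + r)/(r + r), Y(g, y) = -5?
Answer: 79152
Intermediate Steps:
b(r) = 1 (b(r) = (2*r)/((2*r)) = (2*r)*(1/(2*r)) = 1)
R(J) = -J (R(J) = -J*1 = -J)
R(-6)*13192 = -1*(-6)*13192 = 6*13192 = 79152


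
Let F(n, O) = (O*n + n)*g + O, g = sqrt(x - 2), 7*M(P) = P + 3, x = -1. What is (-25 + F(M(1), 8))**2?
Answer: 10273/49 - 1224*I*sqrt(3)/7 ≈ 209.65 - 302.86*I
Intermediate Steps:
M(P) = 3/7 + P/7 (M(P) = (P + 3)/7 = (3 + P)/7 = 3/7 + P/7)
g = I*sqrt(3) (g = sqrt(-1 - 2) = sqrt(-3) = I*sqrt(3) ≈ 1.732*I)
F(n, O) = O + I*sqrt(3)*(n + O*n) (F(n, O) = (O*n + n)*(I*sqrt(3)) + O = (n + O*n)*(I*sqrt(3)) + O = I*sqrt(3)*(n + O*n) + O = O + I*sqrt(3)*(n + O*n))
(-25 + F(M(1), 8))**2 = (-25 + (8 + I*(3/7 + (1/7)*1)*sqrt(3) + I*8*(3/7 + (1/7)*1)*sqrt(3)))**2 = (-25 + (8 + I*(3/7 + 1/7)*sqrt(3) + I*8*(3/7 + 1/7)*sqrt(3)))**2 = (-25 + (8 + I*(4/7)*sqrt(3) + I*8*(4/7)*sqrt(3)))**2 = (-25 + (8 + 4*I*sqrt(3)/7 + 32*I*sqrt(3)/7))**2 = (-25 + (8 + 36*I*sqrt(3)/7))**2 = (-17 + 36*I*sqrt(3)/7)**2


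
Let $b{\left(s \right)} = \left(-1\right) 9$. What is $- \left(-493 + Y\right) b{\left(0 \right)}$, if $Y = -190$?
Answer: $-6147$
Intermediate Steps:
$b{\left(s \right)} = -9$
$- \left(-493 + Y\right) b{\left(0 \right)} = - \left(-493 - 190\right) \left(-9\right) = - \left(-683\right) \left(-9\right) = \left(-1\right) 6147 = -6147$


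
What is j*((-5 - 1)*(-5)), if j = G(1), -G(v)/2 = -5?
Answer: 300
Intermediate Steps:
G(v) = 10 (G(v) = -2*(-5) = 10)
j = 10
j*((-5 - 1)*(-5)) = 10*((-5 - 1)*(-5)) = 10*(-6*(-5)) = 10*30 = 300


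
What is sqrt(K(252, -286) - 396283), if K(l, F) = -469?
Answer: 4*I*sqrt(24797) ≈ 629.88*I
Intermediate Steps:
sqrt(K(252, -286) - 396283) = sqrt(-469 - 396283) = sqrt(-396752) = 4*I*sqrt(24797)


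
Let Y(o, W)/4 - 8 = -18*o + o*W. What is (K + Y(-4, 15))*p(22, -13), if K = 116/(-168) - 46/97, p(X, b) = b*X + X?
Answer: -14131700/679 ≈ -20813.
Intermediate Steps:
p(X, b) = X + X*b (p(X, b) = X*b + X = X + X*b)
K = -4745/4074 (K = 116*(-1/168) - 46*1/97 = -29/42 - 46/97 = -4745/4074 ≈ -1.1647)
Y(o, W) = 32 - 72*o + 4*W*o (Y(o, W) = 32 + 4*(-18*o + o*W) = 32 + 4*(-18*o + W*o) = 32 + (-72*o + 4*W*o) = 32 - 72*o + 4*W*o)
(K + Y(-4, 15))*p(22, -13) = (-4745/4074 + (32 - 72*(-4) + 4*15*(-4)))*(22*(1 - 13)) = (-4745/4074 + (32 + 288 - 240))*(22*(-12)) = (-4745/4074 + 80)*(-264) = (321175/4074)*(-264) = -14131700/679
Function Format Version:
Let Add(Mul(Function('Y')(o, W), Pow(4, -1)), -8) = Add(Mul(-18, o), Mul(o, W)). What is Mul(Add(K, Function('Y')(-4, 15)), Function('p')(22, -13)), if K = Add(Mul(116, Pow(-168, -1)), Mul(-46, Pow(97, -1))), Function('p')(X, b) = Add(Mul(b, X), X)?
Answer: Rational(-14131700, 679) ≈ -20813.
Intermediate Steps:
Function('p')(X, b) = Add(X, Mul(X, b)) (Function('p')(X, b) = Add(Mul(X, b), X) = Add(X, Mul(X, b)))
K = Rational(-4745, 4074) (K = Add(Mul(116, Rational(-1, 168)), Mul(-46, Rational(1, 97))) = Add(Rational(-29, 42), Rational(-46, 97)) = Rational(-4745, 4074) ≈ -1.1647)
Function('Y')(o, W) = Add(32, Mul(-72, o), Mul(4, W, o)) (Function('Y')(o, W) = Add(32, Mul(4, Add(Mul(-18, o), Mul(o, W)))) = Add(32, Mul(4, Add(Mul(-18, o), Mul(W, o)))) = Add(32, Add(Mul(-72, o), Mul(4, W, o))) = Add(32, Mul(-72, o), Mul(4, W, o)))
Mul(Add(K, Function('Y')(-4, 15)), Function('p')(22, -13)) = Mul(Add(Rational(-4745, 4074), Add(32, Mul(-72, -4), Mul(4, 15, -4))), Mul(22, Add(1, -13))) = Mul(Add(Rational(-4745, 4074), Add(32, 288, -240)), Mul(22, -12)) = Mul(Add(Rational(-4745, 4074), 80), -264) = Mul(Rational(321175, 4074), -264) = Rational(-14131700, 679)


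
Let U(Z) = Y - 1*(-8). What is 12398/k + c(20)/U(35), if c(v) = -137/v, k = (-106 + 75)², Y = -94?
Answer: 21456217/1652920 ≈ 12.981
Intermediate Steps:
U(Z) = -86 (U(Z) = -94 - 1*(-8) = -94 + 8 = -86)
k = 961 (k = (-31)² = 961)
12398/k + c(20)/U(35) = 12398/961 - 137/20/(-86) = 12398*(1/961) - 137*1/20*(-1/86) = 12398/961 - 137/20*(-1/86) = 12398/961 + 137/1720 = 21456217/1652920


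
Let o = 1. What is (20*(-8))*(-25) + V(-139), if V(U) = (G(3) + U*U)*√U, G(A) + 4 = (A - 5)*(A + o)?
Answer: 4000 + 19309*I*√139 ≈ 4000.0 + 2.2765e+5*I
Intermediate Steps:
G(A) = -4 + (1 + A)*(-5 + A) (G(A) = -4 + (A - 5)*(A + 1) = -4 + (-5 + A)*(1 + A) = -4 + (1 + A)*(-5 + A))
V(U) = √U*(-12 + U²) (V(U) = ((-9 + 3² - 4*3) + U*U)*√U = ((-9 + 9 - 12) + U²)*√U = (-12 + U²)*√U = √U*(-12 + U²))
(20*(-8))*(-25) + V(-139) = (20*(-8))*(-25) + √(-139)*(-12 + (-139)²) = -160*(-25) + (I*√139)*(-12 + 19321) = 4000 + (I*√139)*19309 = 4000 + 19309*I*√139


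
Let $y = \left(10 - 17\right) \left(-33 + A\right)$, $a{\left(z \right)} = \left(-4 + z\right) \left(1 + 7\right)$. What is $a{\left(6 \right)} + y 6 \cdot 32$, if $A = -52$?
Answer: $114256$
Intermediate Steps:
$a{\left(z \right)} = -32 + 8 z$ ($a{\left(z \right)} = \left(-4 + z\right) 8 = -32 + 8 z$)
$y = 595$ ($y = \left(10 - 17\right) \left(-33 - 52\right) = \left(-7\right) \left(-85\right) = 595$)
$a{\left(6 \right)} + y 6 \cdot 32 = \left(-32 + 8 \cdot 6\right) + 595 \cdot 6 \cdot 32 = \left(-32 + 48\right) + 595 \cdot 192 = 16 + 114240 = 114256$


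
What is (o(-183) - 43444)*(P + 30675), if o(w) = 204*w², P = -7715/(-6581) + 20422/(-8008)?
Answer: 1371680062275108582/6587581 ≈ 2.0822e+11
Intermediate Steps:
P = -36307731/26350324 (P = -7715*(-1/6581) + 20422*(-1/8008) = 7715/6581 - 10211/4004 = -36307731/26350324 ≈ -1.3779)
(o(-183) - 43444)*(P + 30675) = (204*(-183)² - 43444)*(-36307731/26350324 + 30675) = (204*33489 - 43444)*(808259880969/26350324) = (6831756 - 43444)*(808259880969/26350324) = 6788312*(808259880969/26350324) = 1371680062275108582/6587581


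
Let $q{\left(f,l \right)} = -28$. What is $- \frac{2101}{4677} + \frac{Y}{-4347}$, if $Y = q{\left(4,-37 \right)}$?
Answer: $- \frac{428671}{968139} \approx -0.44278$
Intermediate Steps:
$Y = -28$
$- \frac{2101}{4677} + \frac{Y}{-4347} = - \frac{2101}{4677} - \frac{28}{-4347} = \left(-2101\right) \frac{1}{4677} - - \frac{4}{621} = - \frac{2101}{4677} + \frac{4}{621} = - \frac{428671}{968139}$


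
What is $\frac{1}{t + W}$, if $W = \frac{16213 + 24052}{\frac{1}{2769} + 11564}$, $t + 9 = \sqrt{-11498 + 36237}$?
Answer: $\frac{5657825918002956}{25334327462139609547} + \frac{1025326317194089 \sqrt{24739}}{25334327462139609547} \approx 0.006589$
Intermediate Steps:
$t = -9 + \sqrt{24739}$ ($t = -9 + \sqrt{-11498 + 36237} = -9 + \sqrt{24739} \approx 148.29$)
$W = \frac{111493785}{32020717}$ ($W = \frac{40265}{\frac{1}{2769} + 11564} = \frac{40265}{\frac{32020717}{2769}} = 40265 \cdot \frac{2769}{32020717} = \frac{111493785}{32020717} \approx 3.4819$)
$\frac{1}{t + W} = \frac{1}{\left(-9 + \sqrt{24739}\right) + \frac{111493785}{32020717}} = \frac{1}{- \frac{176692668}{32020717} + \sqrt{24739}}$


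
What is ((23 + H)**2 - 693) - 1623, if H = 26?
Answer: 85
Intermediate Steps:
((23 + H)**2 - 693) - 1623 = ((23 + 26)**2 - 693) - 1623 = (49**2 - 693) - 1623 = (2401 - 693) - 1623 = 1708 - 1623 = 85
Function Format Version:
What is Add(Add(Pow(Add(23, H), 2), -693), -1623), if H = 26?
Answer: 85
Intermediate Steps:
Add(Add(Pow(Add(23, H), 2), -693), -1623) = Add(Add(Pow(Add(23, 26), 2), -693), -1623) = Add(Add(Pow(49, 2), -693), -1623) = Add(Add(2401, -693), -1623) = Add(1708, -1623) = 85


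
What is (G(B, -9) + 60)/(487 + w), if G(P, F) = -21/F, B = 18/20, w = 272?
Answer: 17/207 ≈ 0.082126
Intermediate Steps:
B = 9/10 (B = 18*(1/20) = 9/10 ≈ 0.90000)
(G(B, -9) + 60)/(487 + w) = (-21/(-9) + 60)/(487 + 272) = (-21*(-⅑) + 60)/759 = (7/3 + 60)*(1/759) = (187/3)*(1/759) = 17/207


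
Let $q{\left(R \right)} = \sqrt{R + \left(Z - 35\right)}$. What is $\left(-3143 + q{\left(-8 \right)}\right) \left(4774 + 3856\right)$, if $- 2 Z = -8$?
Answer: $-27124090 + 8630 i \sqrt{39} \approx -2.7124 \cdot 10^{7} + 53894.0 i$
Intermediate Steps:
$Z = 4$ ($Z = \left(- \frac{1}{2}\right) \left(-8\right) = 4$)
$q{\left(R \right)} = \sqrt{-31 + R}$ ($q{\left(R \right)} = \sqrt{R + \left(4 - 35\right)} = \sqrt{R - 31} = \sqrt{-31 + R}$)
$\left(-3143 + q{\left(-8 \right)}\right) \left(4774 + 3856\right) = \left(-3143 + \sqrt{-31 - 8}\right) \left(4774 + 3856\right) = \left(-3143 + \sqrt{-39}\right) 8630 = \left(-3143 + i \sqrt{39}\right) 8630 = -27124090 + 8630 i \sqrt{39}$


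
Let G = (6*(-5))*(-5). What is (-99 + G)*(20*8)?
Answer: 8160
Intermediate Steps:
G = 150 (G = -30*(-5) = 150)
(-99 + G)*(20*8) = (-99 + 150)*(20*8) = 51*160 = 8160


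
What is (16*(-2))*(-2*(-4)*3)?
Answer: -768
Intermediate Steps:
(16*(-2))*(-2*(-4)*3) = -256*3 = -32*24 = -768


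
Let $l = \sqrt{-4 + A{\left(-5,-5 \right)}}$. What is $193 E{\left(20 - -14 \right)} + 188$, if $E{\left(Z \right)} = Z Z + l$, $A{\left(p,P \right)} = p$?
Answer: $223296 + 579 i \approx 2.233 \cdot 10^{5} + 579.0 i$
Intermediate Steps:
$l = 3 i$ ($l = \sqrt{-4 - 5} = \sqrt{-9} = 3 i \approx 3.0 i$)
$E{\left(Z \right)} = Z^{2} + 3 i$ ($E{\left(Z \right)} = Z Z + 3 i = Z^{2} + 3 i$)
$193 E{\left(20 - -14 \right)} + 188 = 193 \left(\left(20 - -14\right)^{2} + 3 i\right) + 188 = 193 \left(\left(20 + 14\right)^{2} + 3 i\right) + 188 = 193 \left(34^{2} + 3 i\right) + 188 = 193 \left(1156 + 3 i\right) + 188 = \left(223108 + 579 i\right) + 188 = 223296 + 579 i$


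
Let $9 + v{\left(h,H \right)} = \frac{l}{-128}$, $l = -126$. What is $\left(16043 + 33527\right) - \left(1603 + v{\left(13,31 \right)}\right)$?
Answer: $\frac{3070401}{64} \approx 47975.0$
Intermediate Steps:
$v{\left(h,H \right)} = - \frac{513}{64}$ ($v{\left(h,H \right)} = -9 - \frac{126}{-128} = -9 - - \frac{63}{64} = -9 + \frac{63}{64} = - \frac{513}{64}$)
$\left(16043 + 33527\right) - \left(1603 + v{\left(13,31 \right)}\right) = \left(16043 + 33527\right) - \frac{102079}{64} = 49570 + \left(-1603 + \frac{513}{64}\right) = 49570 - \frac{102079}{64} = \frac{3070401}{64}$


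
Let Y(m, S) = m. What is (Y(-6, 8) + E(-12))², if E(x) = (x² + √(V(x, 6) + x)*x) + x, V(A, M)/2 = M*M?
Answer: 24516 - 6048*√15 ≈ 1092.2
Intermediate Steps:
V(A, M) = 2*M² (V(A, M) = 2*(M*M) = 2*M²)
E(x) = x + x² + x*√(72 + x) (E(x) = (x² + √(2*6² + x)*x) + x = (x² + √(2*36 + x)*x) + x = (x² + √(72 + x)*x) + x = (x² + x*√(72 + x)) + x = x + x² + x*√(72 + x))
(Y(-6, 8) + E(-12))² = (-6 - 12*(1 - 12 + √(72 - 12)))² = (-6 - 12*(1 - 12 + √60))² = (-6 - 12*(1 - 12 + 2*√15))² = (-6 - 12*(-11 + 2*√15))² = (-6 + (132 - 24*√15))² = (126 - 24*√15)²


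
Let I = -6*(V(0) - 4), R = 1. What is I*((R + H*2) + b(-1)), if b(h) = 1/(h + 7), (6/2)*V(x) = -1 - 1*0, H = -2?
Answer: -221/3 ≈ -73.667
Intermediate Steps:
V(x) = -⅓ (V(x) = (-1 - 1*0)/3 = (-1 + 0)/3 = (⅓)*(-1) = -⅓)
b(h) = 1/(7 + h)
I = 26 (I = -6*(-⅓ - 4) = -6*(-13/3) = 26)
I*((R + H*2) + b(-1)) = 26*((1 - 2*2) + 1/(7 - 1)) = 26*((1 - 4) + 1/6) = 26*(-3 + ⅙) = 26*(-17/6) = -221/3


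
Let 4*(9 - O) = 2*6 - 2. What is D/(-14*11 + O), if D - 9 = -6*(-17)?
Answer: -222/295 ≈ -0.75254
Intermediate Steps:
D = 111 (D = 9 - 6*(-17) = 9 + 102 = 111)
O = 13/2 (O = 9 - (2*6 - 2)/4 = 9 - (12 - 2)/4 = 9 - 1/4*10 = 9 - 5/2 = 13/2 ≈ 6.5000)
D/(-14*11 + O) = 111/(-14*11 + 13/2) = 111/(-154 + 13/2) = 111/(-295/2) = 111*(-2/295) = -222/295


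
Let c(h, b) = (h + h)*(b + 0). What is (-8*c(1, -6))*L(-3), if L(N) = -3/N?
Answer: 96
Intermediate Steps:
c(h, b) = 2*b*h (c(h, b) = (2*h)*b = 2*b*h)
(-8*c(1, -6))*L(-3) = (-16*(-6))*(-3/(-3)) = (-8*(-12))*(-3*(-⅓)) = 96*1 = 96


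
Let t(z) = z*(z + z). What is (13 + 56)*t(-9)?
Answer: 11178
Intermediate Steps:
t(z) = 2*z**2 (t(z) = z*(2*z) = 2*z**2)
(13 + 56)*t(-9) = (13 + 56)*(2*(-9)**2) = 69*(2*81) = 69*162 = 11178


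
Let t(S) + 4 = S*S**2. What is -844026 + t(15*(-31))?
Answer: -101388655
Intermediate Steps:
t(S) = -4 + S**3 (t(S) = -4 + S*S**2 = -4 + S**3)
-844026 + t(15*(-31)) = -844026 + (-4 + (15*(-31))**3) = -844026 + (-4 + (-465)**3) = -844026 + (-4 - 100544625) = -844026 - 100544629 = -101388655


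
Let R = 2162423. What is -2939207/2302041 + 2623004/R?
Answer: -317546067397/4977986405343 ≈ -0.063790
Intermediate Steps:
-2939207/2302041 + 2623004/R = -2939207/2302041 + 2623004/2162423 = -317546067397/4977986405343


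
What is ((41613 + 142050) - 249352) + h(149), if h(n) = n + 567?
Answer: -64973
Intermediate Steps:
h(n) = 567 + n
((41613 + 142050) - 249352) + h(149) = ((41613 + 142050) - 249352) + (567 + 149) = (183663 - 249352) + 716 = -65689 + 716 = -64973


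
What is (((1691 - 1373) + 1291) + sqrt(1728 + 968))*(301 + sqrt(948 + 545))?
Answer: (301 + sqrt(1493))*(1609 + 2*sqrt(674)) ≈ 5.6412e+5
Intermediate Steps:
(((1691 - 1373) + 1291) + sqrt(1728 + 968))*(301 + sqrt(948 + 545)) = ((318 + 1291) + sqrt(2696))*(301 + sqrt(1493)) = (1609 + 2*sqrt(674))*(301 + sqrt(1493)) = (301 + sqrt(1493))*(1609 + 2*sqrt(674))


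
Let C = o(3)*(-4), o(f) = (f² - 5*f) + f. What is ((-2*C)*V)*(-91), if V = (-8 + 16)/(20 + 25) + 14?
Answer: 464464/15 ≈ 30964.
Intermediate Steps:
o(f) = f² - 4*f
V = 638/45 (V = 8/45 + 14 = 638/45 ≈ 14.178)
C = 12 (C = (3*(-4 + 3))*(-4) = (3*(-1))*(-4) = -3*(-4) = 12)
((-2*C)*V)*(-91) = (-2*12*(638/45))*(-91) = -24*638/45*(-91) = -5104/15*(-91) = 464464/15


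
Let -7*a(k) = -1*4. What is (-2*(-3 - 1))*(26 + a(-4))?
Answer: 1488/7 ≈ 212.57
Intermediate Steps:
a(k) = 4/7 (a(k) = -(-1)*4/7 = -⅐*(-4) = 4/7)
(-2*(-3 - 1))*(26 + a(-4)) = (-2*(-3 - 1))*(26 + 4/7) = -2*(-4)*(186/7) = 8*(186/7) = 1488/7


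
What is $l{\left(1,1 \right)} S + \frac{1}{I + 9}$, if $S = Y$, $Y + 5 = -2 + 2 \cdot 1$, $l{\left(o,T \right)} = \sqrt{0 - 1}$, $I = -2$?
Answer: $\frac{1}{7} - 5 i \approx 0.14286 - 5.0 i$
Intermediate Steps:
$l{\left(o,T \right)} = i$ ($l{\left(o,T \right)} = \sqrt{-1} = i$)
$Y = -5$ ($Y = -5 + \left(-2 + 2 \cdot 1\right) = -5 + \left(-2 + 2\right) = -5 + 0 = -5$)
$S = -5$
$l{\left(1,1 \right)} S + \frac{1}{I + 9} = i \left(-5\right) + \frac{1}{-2 + 9} = - 5 i + \frac{1}{7} = \frac{1}{7} - 5 i$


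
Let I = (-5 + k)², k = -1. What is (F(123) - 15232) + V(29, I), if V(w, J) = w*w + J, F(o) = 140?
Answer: -14215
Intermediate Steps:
I = 36 (I = (-5 - 1)² = (-6)² = 36)
V(w, J) = J + w² (V(w, J) = w² + J = J + w²)
(F(123) - 15232) + V(29, I) = (140 - 15232) + (36 + 29²) = -15092 + (36 + 841) = -15092 + 877 = -14215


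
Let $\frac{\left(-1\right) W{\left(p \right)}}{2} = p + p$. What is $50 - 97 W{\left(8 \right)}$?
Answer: $3154$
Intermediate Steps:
$W{\left(p \right)} = - 4 p$ ($W{\left(p \right)} = - 2 \left(p + p\right) = - 2 \cdot 2 p = - 4 p$)
$50 - 97 W{\left(8 \right)} = 50 - 97 \left(\left(-4\right) 8\right) = 50 - -3104 = 50 + 3104 = 3154$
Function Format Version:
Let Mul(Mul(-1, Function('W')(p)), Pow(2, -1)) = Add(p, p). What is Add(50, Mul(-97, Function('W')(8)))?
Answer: 3154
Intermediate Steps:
Function('W')(p) = Mul(-4, p) (Function('W')(p) = Mul(-2, Add(p, p)) = Mul(-2, Mul(2, p)) = Mul(-4, p))
Add(50, Mul(-97, Function('W')(8))) = Add(50, Mul(-97, Mul(-4, 8))) = Add(50, Mul(-97, -32)) = Add(50, 3104) = 3154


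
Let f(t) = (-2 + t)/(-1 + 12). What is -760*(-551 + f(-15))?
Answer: 4619280/11 ≈ 4.1993e+5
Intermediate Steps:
f(t) = -2/11 + t/11 (f(t) = (-2 + t)/11 = (-2 + t)*(1/11) = -2/11 + t/11)
-760*(-551 + f(-15)) = -760*(-551 + (-2/11 + (1/11)*(-15))) = -760*(-551 + (-2/11 - 15/11)) = -760*(-551 - 17/11) = -760*(-6078/11) = 4619280/11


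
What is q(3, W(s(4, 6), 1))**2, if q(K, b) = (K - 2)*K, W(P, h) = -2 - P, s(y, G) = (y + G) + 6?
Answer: 9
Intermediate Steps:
s(y, G) = 6 + G + y (s(y, G) = (G + y) + 6 = 6 + G + y)
q(K, b) = K*(-2 + K) (q(K, b) = (-2 + K)*K = K*(-2 + K))
q(3, W(s(4, 6), 1))**2 = (3*(-2 + 3))**2 = (3*1)**2 = 3**2 = 9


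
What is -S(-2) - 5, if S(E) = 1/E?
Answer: -9/2 ≈ -4.5000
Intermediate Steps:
-S(-2) - 5 = -1/(-2) - 5 = -1*(-½) - 5 = ½ - 5 = -9/2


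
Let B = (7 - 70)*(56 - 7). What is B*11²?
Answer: -373527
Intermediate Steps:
B = -3087 (B = -63*49 = -3087)
B*11² = -3087*11² = -3087*121 = -373527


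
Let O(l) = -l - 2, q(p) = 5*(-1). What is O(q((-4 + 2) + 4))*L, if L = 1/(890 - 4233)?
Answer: -3/3343 ≈ -0.00089740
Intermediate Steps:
L = -1/3343 (L = 1/(-3343) = -1/3343 ≈ -0.00029913)
q(p) = -5
O(l) = -2 - l
O(q((-4 + 2) + 4))*L = (-2 - 1*(-5))*(-1/3343) = (-2 + 5)*(-1/3343) = 3*(-1/3343) = -3/3343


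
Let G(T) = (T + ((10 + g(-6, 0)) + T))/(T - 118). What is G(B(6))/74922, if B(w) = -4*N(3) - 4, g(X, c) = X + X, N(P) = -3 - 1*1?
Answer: -11/3970866 ≈ -2.7702e-6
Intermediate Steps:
N(P) = -4 (N(P) = -3 - 1 = -4)
g(X, c) = 2*X
B(w) = 12 (B(w) = -4*(-4) - 4 = 16 - 4 = 12)
G(T) = (-2 + 2*T)/(-118 + T) (G(T) = (T + ((10 + 2*(-6)) + T))/(T - 118) = (T + ((10 - 12) + T))/(-118 + T) = (T + (-2 + T))/(-118 + T) = (-2 + 2*T)/(-118 + T))
G(B(6))/74922 = (2*(-1 + 12)/(-118 + 12))/74922 = (2*11/(-106))*(1/74922) = (2*(-1/106)*11)*(1/74922) = -11/53*1/74922 = -11/3970866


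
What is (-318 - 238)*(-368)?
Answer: 204608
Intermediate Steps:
(-318 - 238)*(-368) = -556*(-368) = 204608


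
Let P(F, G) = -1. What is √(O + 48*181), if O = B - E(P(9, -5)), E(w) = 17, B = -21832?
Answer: I*√13161 ≈ 114.72*I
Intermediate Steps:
O = -21849 (O = -21832 - 1*17 = -21832 - 17 = -21849)
√(O + 48*181) = √(-21849 + 48*181) = √(-21849 + 8688) = √(-13161) = I*√13161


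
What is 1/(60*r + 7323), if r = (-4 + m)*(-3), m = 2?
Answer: 1/7683 ≈ 0.00013016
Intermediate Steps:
r = 6 (r = (-4 + 2)*(-3) = -2*(-3) = 6)
1/(60*r + 7323) = 1/(60*6 + 7323) = 1/(360 + 7323) = 1/7683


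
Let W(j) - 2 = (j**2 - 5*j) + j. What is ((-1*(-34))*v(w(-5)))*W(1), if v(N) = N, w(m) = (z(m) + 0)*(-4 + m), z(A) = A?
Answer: -1530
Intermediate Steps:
W(j) = 2 + j**2 - 4*j (W(j) = 2 + ((j**2 - 5*j) + j) = 2 + (j**2 - 4*j) = 2 + j**2 - 4*j)
w(m) = m*(-4 + m) (w(m) = (m + 0)*(-4 + m) = m*(-4 + m))
((-1*(-34))*v(w(-5)))*W(1) = ((-1*(-34))*(-5*(-4 - 5)))*(2 + 1**2 - 4*1) = (34*(-5*(-9)))*(2 + 1 - 4) = (34*45)*(-1) = 1530*(-1) = -1530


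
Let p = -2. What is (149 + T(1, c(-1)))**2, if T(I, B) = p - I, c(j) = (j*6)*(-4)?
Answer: 21316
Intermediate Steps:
c(j) = -24*j (c(j) = (6*j)*(-4) = -24*j)
T(I, B) = -2 - I
(149 + T(1, c(-1)))**2 = (149 + (-2 - 1*1))**2 = (149 + (-2 - 1))**2 = (149 - 3)**2 = 146**2 = 21316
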